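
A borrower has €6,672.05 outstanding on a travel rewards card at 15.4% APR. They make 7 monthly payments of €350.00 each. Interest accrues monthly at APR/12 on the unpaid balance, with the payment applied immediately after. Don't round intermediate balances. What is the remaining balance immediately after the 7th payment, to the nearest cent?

€4,748.63

Monthly rate r = 15.4%/12 = 1.28333% = 0.0128333.
Each month: B ← B·(1+r) − €350.00.
Month 1: interest €85.62; balance after payment €6,407.67.
Month 2: interest €82.23; balance after payment €6,139.91.
Month 3: interest €78.80; balance after payment €5,868.70.
Month 4: interest €75.32; balance after payment €5,594.02.
Month 5: interest €71.79; balance after payment €5,315.81.
Month 6: interest €68.22; balance after payment €5,034.03.
Month 7: interest €64.60; balance after payment €4,748.63.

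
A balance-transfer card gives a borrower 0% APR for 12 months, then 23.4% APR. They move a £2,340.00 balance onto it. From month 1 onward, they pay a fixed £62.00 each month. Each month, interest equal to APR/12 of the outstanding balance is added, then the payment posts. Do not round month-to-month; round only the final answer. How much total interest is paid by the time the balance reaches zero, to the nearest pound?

£642

Promo months 1–12 at r₀ = 0%/12 = 0; months 13+ at r₁ = 23.4%/12 = 0.0195.
After month 12 (no interest yet): B = £2,340.00 − 12·£62.00 = £1,596.00.
Then at r₁ with £62.00/mo: n₂ = −ln(1 − r₁·B/P)/ln(1+r₁) ≈ 36.10 → 37 more payments.
Total paid = 48·£62.00 + £5.98 = £2,981.98; interest = £2,981.98 − £2,340.00 = £641.98.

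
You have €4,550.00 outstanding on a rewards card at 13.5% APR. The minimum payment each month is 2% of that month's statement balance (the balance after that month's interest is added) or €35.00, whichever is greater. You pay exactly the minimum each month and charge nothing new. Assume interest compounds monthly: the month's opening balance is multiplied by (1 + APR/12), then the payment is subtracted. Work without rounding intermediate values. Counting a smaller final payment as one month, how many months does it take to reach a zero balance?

180 months

Monthly rate r = 13.5%/12 = 1.125% = 0.01125.
While 2% of the post-interest balance exceeds €35.00, each month B ← (B·(1+r))·(1 − 0.02), i.e. B shrinks by the factor (1+r)·0.98 = 0.99102.
This holds for months 1–108. Entering month 109 the balance is €1,718.50; 2% of the post-interest balance is now below €35.00, so the flat €35.00 minimum applies from here.
From month 109 a fixed €35.00 at rate r clears €1,718.50 in 72 more payments. Total: 108 + 72 = 180 months.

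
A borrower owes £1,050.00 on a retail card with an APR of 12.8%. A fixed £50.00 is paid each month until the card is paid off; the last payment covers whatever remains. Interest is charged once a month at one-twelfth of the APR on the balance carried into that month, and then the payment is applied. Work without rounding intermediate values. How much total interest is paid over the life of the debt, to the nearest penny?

Monthly rate r = 12.8%/12 = 1.06667% = 0.0106667.
Payoff takes n = ⌈−ln(1 − rB₀/P)/ln(1+r)⌉ = ⌈23.902⌉ = 24 payments; the last is £45.12.
Total paid = 23·£50.00 + £45.12 = £1,195.12.
Total interest = total paid − principal = £1,195.12 − £1,050.00 = £145.12.

£145.12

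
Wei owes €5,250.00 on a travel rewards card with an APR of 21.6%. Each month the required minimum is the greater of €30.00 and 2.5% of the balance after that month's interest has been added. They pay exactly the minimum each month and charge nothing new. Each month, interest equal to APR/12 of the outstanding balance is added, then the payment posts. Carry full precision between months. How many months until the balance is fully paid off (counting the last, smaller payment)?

269 months

Monthly rate r = 21.6%/12 = 1.8% = 0.018.
While 2.5% of the post-interest balance exceeds €30.00, each month B ← (B·(1+r))·(1 − 0.025), i.e. B shrinks by the factor (1+r)·0.975 = 0.99255.
This holds for months 1–200. Entering month 201 the balance is €1,176.62; 2.5% of the post-interest balance is now below €30.00, so the flat €30.00 minimum applies from here.
From month 201 a fixed €30.00 at rate r clears €1,176.62 in 69 more payments. Total: 200 + 69 = 269 months.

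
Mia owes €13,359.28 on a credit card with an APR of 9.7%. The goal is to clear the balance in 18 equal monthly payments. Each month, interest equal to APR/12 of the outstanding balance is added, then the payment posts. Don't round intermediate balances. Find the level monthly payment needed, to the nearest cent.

€800.48

Monthly rate r = 9.7%/12 = 0.808333% = 0.00808333.
Level-payment amortization: P = B₀·r / (1 − (1+r)^(−n)) = 13359.28·0.00808333 / (1 − 1.00808^(−18)).
Denominator 1 − (1+r)^(−18) = 0.134904252.
P = 107.988 / 0.134904252 ≈ 800.48.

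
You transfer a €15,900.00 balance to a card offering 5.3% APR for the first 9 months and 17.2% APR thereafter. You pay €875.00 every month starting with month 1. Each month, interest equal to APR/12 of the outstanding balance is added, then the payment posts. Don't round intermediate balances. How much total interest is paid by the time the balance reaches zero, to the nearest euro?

€1,228

Promo months 1–9 at r₀ = 5.3%/12 = 0.00441667; months 10+ at r₁ = 17.2%/12 = 0.0143333.
After month 9: iterate B ← B·(1+r₀) − €875.00 for 9 months → €8,527.74.
Then at r₁ with €875.00/mo: n₂ = −ln(1 − r₁·B/P)/ln(1+r₁) ≈ 10.57 → 11 more payments.
Total paid = 19·€875.00 + €502.58 = €17,127.58; interest = €17,127.58 − €15,900.00 = €1,227.58.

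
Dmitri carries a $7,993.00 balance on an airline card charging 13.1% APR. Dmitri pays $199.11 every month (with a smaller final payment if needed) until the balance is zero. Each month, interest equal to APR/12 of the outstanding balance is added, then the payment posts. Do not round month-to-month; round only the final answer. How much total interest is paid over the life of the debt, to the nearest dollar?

Monthly rate r = 13.1%/12 = 1.09167% = 0.0109167.
Payoff takes n = ⌈−ln(1 − rB₀/P)/ln(1+r)⌉ = ⌈53.113⌉ = 54 payments; the last is $22.54.
Total paid = 53·$199.11 + $22.54 = $10,575.37.
Total interest = total paid − principal = $10,575.37 − $7,993.00 = $2,582.37.

$2,582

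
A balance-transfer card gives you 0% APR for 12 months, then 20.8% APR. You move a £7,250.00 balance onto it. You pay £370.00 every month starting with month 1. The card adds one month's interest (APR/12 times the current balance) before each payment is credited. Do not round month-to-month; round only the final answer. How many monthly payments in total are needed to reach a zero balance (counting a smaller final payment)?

21 months

Promo months 1–12 at r₀ = 0%/12 = 0; months 13+ at r₁ = 20.8%/12 = 0.0173333.
After month 12 (no interest yet): B = £7,250.00 − 12·£370.00 = £2,810.00.
Then at r₁ with £370.00/mo: n₂ = −ln(1 − r₁·B/P)/ln(1+r₁) ≈ 8.21 → 9 more payments.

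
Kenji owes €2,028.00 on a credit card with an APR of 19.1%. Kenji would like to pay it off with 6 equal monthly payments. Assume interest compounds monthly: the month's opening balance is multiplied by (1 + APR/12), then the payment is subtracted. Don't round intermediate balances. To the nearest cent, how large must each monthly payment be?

€357.08

Monthly rate r = 19.1%/12 = 1.59167% = 0.0159167.
Level-payment amortization: P = B₀·r / (1 − (1+r)^(−n)) = 2028.00·0.0159167 / (1 − 1.01592^(−6)).
Denominator 1 − (1+r)^(−6) = 0.0903978281.
P = 32.279 / 0.0903978281 ≈ 357.08.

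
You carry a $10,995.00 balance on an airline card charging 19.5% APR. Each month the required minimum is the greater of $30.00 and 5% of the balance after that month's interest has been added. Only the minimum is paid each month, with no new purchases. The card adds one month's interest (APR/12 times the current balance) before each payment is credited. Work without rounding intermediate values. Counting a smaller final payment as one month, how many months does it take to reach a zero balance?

108 months

Monthly rate r = 19.5%/12 = 1.625% = 0.01625.
While 5% of the post-interest balance exceeds $30.00, each month B ← (B·(1+r))·(1 − 0.05), i.e. B shrinks by the factor (1+r)·0.95 = 0.96544.
This holds for months 1–84. Entering month 85 the balance is $572.83; 5% of the post-interest balance is now below $30.00, so the flat $30.00 minimum applies from here.
From month 85 a fixed $30.00 at rate r clears $572.83 in 24 more payments. Total: 84 + 24 = 108 months.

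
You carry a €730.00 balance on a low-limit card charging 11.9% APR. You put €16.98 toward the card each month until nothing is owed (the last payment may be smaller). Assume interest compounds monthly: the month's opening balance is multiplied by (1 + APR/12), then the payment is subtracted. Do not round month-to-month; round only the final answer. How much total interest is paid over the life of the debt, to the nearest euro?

€226

Monthly rate r = 11.9%/12 = 0.991667% = 0.00991667.
Payoff takes n = ⌈−ln(1 − rB₀/P)/ln(1+r)⌉ = ⌈56.315⌉ = 57 payments; the last is €5.37.
Total paid = 56·€16.98 + €5.37 = €956.25.
Total interest = total paid − principal = €956.25 − €730.00 = €226.25.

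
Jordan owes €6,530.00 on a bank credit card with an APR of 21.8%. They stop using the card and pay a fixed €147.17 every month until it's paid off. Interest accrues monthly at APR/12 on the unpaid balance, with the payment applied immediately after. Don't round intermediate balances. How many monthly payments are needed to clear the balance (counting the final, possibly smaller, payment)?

92 payments

Monthly rate r = 21.8%/12 = 1.81667% = 0.0181667.
Recurrence: B ← B·(1+r) − €147.17.
Month 1: interest €118.63; balance after payment €6,501.46.
Month 2: interest €118.11; balance after payment €6,472.40.
Closed form: n = −ln(1 − rB₀/P)/ln(1+r) = −ln(0.19394)/ln(1.01817) ≈ 91.105, so the balance reaches zero during payment 92.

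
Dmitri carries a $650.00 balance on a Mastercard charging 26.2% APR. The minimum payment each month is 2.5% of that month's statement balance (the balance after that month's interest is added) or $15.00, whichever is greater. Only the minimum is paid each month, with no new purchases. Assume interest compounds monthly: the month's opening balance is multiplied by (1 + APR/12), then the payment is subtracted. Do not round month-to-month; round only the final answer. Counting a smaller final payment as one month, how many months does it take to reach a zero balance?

Monthly rate r = 26.2%/12 = 2.18333% = 0.0218333.
While 2.5% of the post-interest balance exceeds $15.00, each month B ← (B·(1+r))·(1 − 0.025), i.e. B shrinks by the factor (1+r)·0.975 = 0.99629.
This holds for months 1–28. Entering month 29 the balance is $585.71; 2.5% of the post-interest balance is now below $15.00, so the flat $15.00 minimum applies from here.
From month 29 a fixed $15.00 at rate r clears $585.71 in 89 more payments. Total: 28 + 89 = 117 months.

117 months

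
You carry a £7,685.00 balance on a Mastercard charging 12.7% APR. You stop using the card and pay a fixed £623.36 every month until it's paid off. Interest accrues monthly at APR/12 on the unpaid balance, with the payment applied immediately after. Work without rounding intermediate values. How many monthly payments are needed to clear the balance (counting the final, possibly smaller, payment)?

14 months

Monthly rate r = 12.7%/12 = 1.05833% = 0.0105833.
Recurrence: B ← B·(1+r) − £623.36.
Month 1: interest £81.33; balance after payment £7,142.97.
Month 2: interest £75.60; balance after payment £6,595.21.
Closed form: n = −ln(1 − rB₀/P)/ln(1+r) = −ln(0.86952)/ln(1.01058) ≈ 13.280, so the balance reaches zero during payment 14.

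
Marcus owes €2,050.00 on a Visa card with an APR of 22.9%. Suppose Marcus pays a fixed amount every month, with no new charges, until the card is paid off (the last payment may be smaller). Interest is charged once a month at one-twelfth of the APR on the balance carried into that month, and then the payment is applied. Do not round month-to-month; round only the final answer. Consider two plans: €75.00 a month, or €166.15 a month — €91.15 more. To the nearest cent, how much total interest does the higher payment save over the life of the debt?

Monthly rate r = 22.9%/12 = 1.90833% = 0.0190833.
At €75.00/mo: n = ⌈−ln(1 − rB₀/P)/ln(1+r)⌉ = 40 payments (last €0.37); total interest = total paid − €2,050.00 = €875.37.
At €166.15/mo: 15 payments (last €33.87); total interest €309.97.
Interest saved = €875.37 − €309.97 = €565.40.

€565.40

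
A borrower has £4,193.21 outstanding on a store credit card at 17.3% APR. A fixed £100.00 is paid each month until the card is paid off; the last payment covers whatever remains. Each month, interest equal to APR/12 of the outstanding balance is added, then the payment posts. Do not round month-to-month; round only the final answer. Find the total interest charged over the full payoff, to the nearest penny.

£2,287.79

Monthly rate r = 17.3%/12 = 1.44167% = 0.0144167.
Payoff takes n = ⌈−ln(1 − rB₀/P)/ln(1+r)⌉ = ⌈64.809⌉ = 65 payments; the last is £81.00.
Total paid = 64·£100.00 + £81.00 = £6,481.00.
Total interest = total paid − principal = £6,481.00 − £4,193.21 = £2,287.79.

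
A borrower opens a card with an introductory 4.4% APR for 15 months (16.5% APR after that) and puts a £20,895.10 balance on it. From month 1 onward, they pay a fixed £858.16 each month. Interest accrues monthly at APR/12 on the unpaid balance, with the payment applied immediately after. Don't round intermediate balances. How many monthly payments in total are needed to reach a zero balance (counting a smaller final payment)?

27 months

Promo months 1–15 at r₀ = 4.4%/12 = 0.00366667; months 16+ at r₁ = 16.5%/12 = 0.01375.
After month 15: iterate B ← B·(1+r₀) − £858.16 for 15 months → £8,866.20.
Then at r₁ with £858.16/mo: n₂ = −ln(1 − r₁·B/P)/ln(1+r₁) ≈ 11.22 → 12 more payments.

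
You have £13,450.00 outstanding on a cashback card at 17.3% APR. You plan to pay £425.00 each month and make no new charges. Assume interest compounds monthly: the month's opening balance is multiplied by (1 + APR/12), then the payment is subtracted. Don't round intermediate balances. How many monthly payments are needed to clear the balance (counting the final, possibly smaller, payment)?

43 months

Monthly rate r = 17.3%/12 = 1.44167% = 0.0144167.
Recurrence: B ← B·(1+r) − £425.00.
Month 1: interest £193.90; balance after payment £13,218.90.
Month 2: interest £190.57; balance after payment £12,984.48.
Closed form: n = −ln(1 − rB₀/P)/ln(1+r) = −ln(0.54375)/ln(1.01442) ≈ 42.564, so the balance reaches zero during payment 43.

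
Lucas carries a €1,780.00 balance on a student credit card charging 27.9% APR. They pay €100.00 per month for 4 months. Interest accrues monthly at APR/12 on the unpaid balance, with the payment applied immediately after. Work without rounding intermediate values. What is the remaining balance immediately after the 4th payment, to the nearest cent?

Monthly rate r = 27.9%/12 = 2.325% = 0.02325.
Each month: B ← B·(1+r) − €100.00.
Month 1: interest €41.38; balance after payment €1,721.38.
Month 2: interest €40.02; balance after payment €1,661.41.
Month 3: interest €38.63; balance after payment €1,600.03.
Month 4: interest €37.20; balance after payment €1,537.24.

€1,537.24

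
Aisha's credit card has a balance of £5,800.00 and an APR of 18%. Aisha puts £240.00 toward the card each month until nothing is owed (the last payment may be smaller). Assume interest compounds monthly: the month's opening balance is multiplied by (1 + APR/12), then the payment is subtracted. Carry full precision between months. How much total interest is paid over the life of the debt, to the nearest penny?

Monthly rate r = 18%/12 = 1.5% = 0.015.
Payoff takes n = ⌈−ln(1 − rB₀/P)/ln(1+r)⌉ = ⌈30.238⌉ = 31 payments; the last is £57.43.
Total paid = 30·£240.00 + £57.43 = £7,257.43.
Total interest = total paid − principal = £7,257.43 − £5,800.00 = £1,457.43.

£1,457.43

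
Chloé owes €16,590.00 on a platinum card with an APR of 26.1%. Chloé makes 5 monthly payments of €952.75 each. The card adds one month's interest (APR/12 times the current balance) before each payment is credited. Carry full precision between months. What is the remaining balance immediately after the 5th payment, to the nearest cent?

Monthly rate r = 26.1%/12 = 2.175% = 0.02175.
Each month: B ← B·(1+r) − €952.75.
Month 1: interest €360.83; balance after payment €15,998.08.
Month 2: interest €347.96; balance after payment €15,393.29.
Month 3: interest €334.80; balance after payment €14,775.34.
Month 4: interest €321.36; balance after payment €14,143.96.
Month 5: interest €307.63; balance after payment €13,498.84.

€13,498.84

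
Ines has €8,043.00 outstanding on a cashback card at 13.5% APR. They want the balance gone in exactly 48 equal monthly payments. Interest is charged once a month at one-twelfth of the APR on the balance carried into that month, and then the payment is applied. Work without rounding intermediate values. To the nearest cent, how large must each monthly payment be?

€217.77

Monthly rate r = 13.5%/12 = 1.125% = 0.01125.
Level-payment amortization: P = B₀·r / (1 − (1+r)^(−n)) = 8043.00·0.01125 / (1 − 1.01125^(−48)).
Denominator 1 − (1+r)^(−48) = 0.415492163.
P = 90.4838 / 0.415492163 ≈ 217.77.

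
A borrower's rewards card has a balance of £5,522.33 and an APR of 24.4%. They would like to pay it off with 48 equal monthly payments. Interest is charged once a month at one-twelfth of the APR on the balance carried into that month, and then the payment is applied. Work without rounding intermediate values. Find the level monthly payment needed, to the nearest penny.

£181.26

Monthly rate r = 24.4%/12 = 2.03333% = 0.0203333.
Level-payment amortization: P = B₀·r / (1 − (1+r)^(−n)) = 5522.33·0.0203333 / (1 − 1.02033^(−48)).
Denominator 1 − (1+r)^(−48) = 0.619477443.
P = 112.287 / 0.619477443 ≈ 181.26.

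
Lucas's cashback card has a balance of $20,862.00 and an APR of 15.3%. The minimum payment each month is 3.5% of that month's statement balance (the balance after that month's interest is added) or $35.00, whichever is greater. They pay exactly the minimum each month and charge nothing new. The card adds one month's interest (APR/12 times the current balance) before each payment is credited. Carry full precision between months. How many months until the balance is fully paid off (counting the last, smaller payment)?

Monthly rate r = 15.3%/12 = 1.275% = 0.01275.
While 3.5% of the post-interest balance exceeds $35.00, each month B ← (B·(1+r))·(1 − 0.035), i.e. B shrinks by the factor (1+r)·0.965 = 0.9773.
This holds for months 1–133. Entering month 134 the balance is $984.66; 3.5% of the post-interest balance is now below $35.00, so the flat $35.00 minimum applies from here.
From month 134 a fixed $35.00 at rate r clears $984.66 in 36 more payments. Total: 133 + 36 = 169 months.

169 months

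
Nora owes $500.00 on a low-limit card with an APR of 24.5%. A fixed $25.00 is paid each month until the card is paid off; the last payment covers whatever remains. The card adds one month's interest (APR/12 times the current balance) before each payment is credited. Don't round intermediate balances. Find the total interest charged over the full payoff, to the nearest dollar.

Monthly rate r = 24.5%/12 = 2.04167% = 0.0204167.
Payoff takes n = ⌈−ln(1 − rB₀/P)/ln(1+r)⌉ = ⌈25.967⌉ = 26 payments; the last is $24.17.
Total paid = 25·$25.00 + $24.17 = $649.17.
Total interest = total paid − principal = $649.17 − $500.00 = $149.17.

$149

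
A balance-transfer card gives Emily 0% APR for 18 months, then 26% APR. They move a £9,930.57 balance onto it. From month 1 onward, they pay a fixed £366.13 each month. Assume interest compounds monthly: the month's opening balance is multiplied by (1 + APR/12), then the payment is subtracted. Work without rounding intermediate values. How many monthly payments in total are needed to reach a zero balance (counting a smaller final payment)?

29 months

Promo months 1–18 at r₀ = 0%/12 = 0; months 19+ at r₁ = 26%/12 = 0.0216667.
After month 18 (no interest yet): B = £9,930.57 − 18·£366.13 = £3,340.23.
Then at r₁ with £366.13/mo: n₂ = −ln(1 − r₁·B/P)/ln(1+r₁) ≈ 10.27 → 11 more payments.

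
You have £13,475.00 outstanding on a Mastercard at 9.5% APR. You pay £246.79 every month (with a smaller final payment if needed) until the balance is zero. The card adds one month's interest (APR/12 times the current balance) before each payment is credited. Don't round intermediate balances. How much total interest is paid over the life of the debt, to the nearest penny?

£4,241.89

Monthly rate r = 9.5%/12 = 0.791667% = 0.00791667.
Payoff takes n = ⌈−ln(1 − rB₀/P)/ln(1+r)⌉ = ⌈71.789⌉ = 72 payments; the last is £194.80.
Total paid = 71·£246.79 + £194.80 = £17,716.89.
Total interest = total paid − principal = £17,716.89 − £13,475.00 = £4,241.89.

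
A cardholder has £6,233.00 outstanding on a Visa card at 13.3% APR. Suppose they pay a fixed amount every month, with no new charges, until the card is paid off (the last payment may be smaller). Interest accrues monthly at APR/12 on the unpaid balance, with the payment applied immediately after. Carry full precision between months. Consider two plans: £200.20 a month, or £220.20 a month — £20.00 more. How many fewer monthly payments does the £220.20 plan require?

4 fewer payments

Monthly rate r = 13.3%/12 = 1.10833% = 0.0110833.
At £200.20/mo: n = ⌈−ln(1 − rB₀/P)/ln(1+r)⌉ = 39 payments (last £79.68); total interest = total paid − £6,233.00 = £1,454.28.
At £220.20/mo: 35 payments (last £34.47); total interest £1,288.27.
Payments saved = 39 − 35 = 4.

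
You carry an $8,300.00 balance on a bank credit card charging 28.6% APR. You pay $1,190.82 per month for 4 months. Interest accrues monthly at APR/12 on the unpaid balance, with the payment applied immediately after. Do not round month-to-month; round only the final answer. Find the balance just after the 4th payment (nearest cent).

$4,183.72

Monthly rate r = 28.6%/12 = 2.38333% = 0.0238333.
Each month: B ← B·(1+r) − $1,190.82.
Month 1: interest $197.82; balance after payment $7,307.00.
Month 2: interest $174.15; balance after payment $6,290.33.
Month 3: interest $149.92; balance after payment $5,249.43.
Month 4: interest $125.11; balance after payment $4,183.72.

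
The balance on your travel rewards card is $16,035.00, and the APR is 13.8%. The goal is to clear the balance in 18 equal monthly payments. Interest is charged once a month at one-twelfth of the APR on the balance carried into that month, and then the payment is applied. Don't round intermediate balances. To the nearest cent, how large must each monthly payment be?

Monthly rate r = 13.8%/12 = 1.15% = 0.0115.
Level-payment amortization: P = B₀·r / (1 − (1+r)^(−n)) = 16035.00·0.0115 / (1 − 1.0115^(−18)).
Denominator 1 − (1+r)^(−18) = 0.186019442.
P = 184.403 / 0.186019442 ≈ 991.31.

$991.31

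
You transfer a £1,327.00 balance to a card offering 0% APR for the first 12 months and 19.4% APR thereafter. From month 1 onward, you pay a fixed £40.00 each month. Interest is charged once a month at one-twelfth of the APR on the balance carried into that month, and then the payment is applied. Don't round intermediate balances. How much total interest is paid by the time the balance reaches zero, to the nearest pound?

Promo months 1–12 at r₀ = 0%/12 = 0; months 13+ at r₁ = 19.4%/12 = 0.0161667.
After month 12 (no interest yet): B = £1,327.00 − 12·£40.00 = £847.00.
Then at r₁ with £40.00/mo: n₂ = −ln(1 − r₁·B/P)/ln(1+r₁) ≈ 26.13 → 27 more payments.
Total paid = 38·£40.00 + £5.22 = £1,525.22; interest = £1,525.22 − £1,327.00 = £198.22.

£198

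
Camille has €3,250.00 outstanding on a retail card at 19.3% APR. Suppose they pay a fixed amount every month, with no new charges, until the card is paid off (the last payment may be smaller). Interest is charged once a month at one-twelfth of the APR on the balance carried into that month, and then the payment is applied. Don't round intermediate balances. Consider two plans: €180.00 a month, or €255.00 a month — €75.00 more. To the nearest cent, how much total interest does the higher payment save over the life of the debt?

€203.76

Monthly rate r = 19.3%/12 = 1.60833% = 0.0160833.
At €180.00/mo: n = ⌈−ln(1 − rB₀/P)/ln(1+r)⌉ = 22 payments (last €90.41); total interest = total paid − €3,250.00 = €620.41.
At €255.00/mo: 15 payments (last €96.65); total interest €416.65.
Interest saved = €620.41 − €416.65 = €203.76.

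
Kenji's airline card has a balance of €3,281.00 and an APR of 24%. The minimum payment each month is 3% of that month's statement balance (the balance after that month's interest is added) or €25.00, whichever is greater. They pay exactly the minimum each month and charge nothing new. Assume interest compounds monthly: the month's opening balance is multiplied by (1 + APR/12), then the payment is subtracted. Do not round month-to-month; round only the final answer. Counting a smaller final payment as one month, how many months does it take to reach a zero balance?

Monthly rate r = 24%/12 = 2% = 0.02.
While 3% of the post-interest balance exceeds €25.00, each month B ← (B·(1+r))·(1 − 0.03), i.e. B shrinks by the factor (1+r)·0.97 = 0.9894.
This holds for months 1–131. Entering month 132 the balance is €812.32; 3% of the post-interest balance is now below €25.00, so the flat €25.00 minimum applies from here.
From month 132 a fixed €25.00 at rate r clears €812.32 in 53 more payments. Total: 131 + 53 = 184 months.

184 months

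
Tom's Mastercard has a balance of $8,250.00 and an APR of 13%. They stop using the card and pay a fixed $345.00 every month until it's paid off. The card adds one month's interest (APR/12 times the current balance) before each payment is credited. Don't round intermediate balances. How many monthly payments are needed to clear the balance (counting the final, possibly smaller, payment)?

Monthly rate r = 13%/12 = 1.08333% = 0.0108333.
Recurrence: B ← B·(1+r) − $345.00.
Month 1: interest $89.38; balance after payment $7,994.38.
Month 2: interest $86.61; balance after payment $7,735.98.
Closed form: n = −ln(1 − rB₀/P)/ln(1+r) = −ln(0.74094)/ln(1.01083) ≈ 27.827, so the balance reaches zero during payment 28.

28 payments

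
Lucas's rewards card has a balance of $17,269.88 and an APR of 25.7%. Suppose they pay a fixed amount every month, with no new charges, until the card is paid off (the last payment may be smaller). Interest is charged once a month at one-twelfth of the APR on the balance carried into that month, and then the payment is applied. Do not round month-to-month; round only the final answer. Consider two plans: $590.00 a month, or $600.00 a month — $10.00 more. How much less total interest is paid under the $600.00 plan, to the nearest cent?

Monthly rate r = 25.7%/12 = 2.14167% = 0.0214167.
At $590.00/mo: n = ⌈−ln(1 − rB₀/P)/ln(1+r)⌉ = 47 payments (last $310.84); total interest = total paid − $17,269.88 = $10,180.96.
At $600.00/mo: 46 payments (last $133.64); total interest $9,863.76.
Interest saved = $10,180.96 − $9,863.76 = $317.20.

$317.20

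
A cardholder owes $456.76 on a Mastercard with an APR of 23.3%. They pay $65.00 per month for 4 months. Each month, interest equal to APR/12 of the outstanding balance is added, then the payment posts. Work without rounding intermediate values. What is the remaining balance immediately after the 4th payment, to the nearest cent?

$225.61

Monthly rate r = 23.3%/12 = 1.94167% = 0.0194167.
Each month: B ← B·(1+r) − $65.00.
Month 1: interest $8.87; balance after payment $400.63.
Month 2: interest $7.78; balance after payment $343.41.
Month 3: interest $6.67; balance after payment $285.08.
Month 4: interest $5.54; balance after payment $225.61.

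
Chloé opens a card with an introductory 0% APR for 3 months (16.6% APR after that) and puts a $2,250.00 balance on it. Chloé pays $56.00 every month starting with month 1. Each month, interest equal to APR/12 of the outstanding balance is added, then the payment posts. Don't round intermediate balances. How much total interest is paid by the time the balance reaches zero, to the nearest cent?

$861.76

Promo months 1–3 at r₀ = 0%/12 = 0; months 4+ at r₁ = 16.6%/12 = 0.0138333.
After month 3 (no interest yet): B = $2,250.00 − 3·$56.00 = $2,082.00.
Then at r₁ with $56.00/mo: n₂ = −ln(1 − r₁·B/P)/ln(1+r₁) ≈ 52.57 → 53 more payments.
Total paid = 55·$56.00 + $31.76 = $3,111.76; interest = $3,111.76 − $2,250.00 = $861.76.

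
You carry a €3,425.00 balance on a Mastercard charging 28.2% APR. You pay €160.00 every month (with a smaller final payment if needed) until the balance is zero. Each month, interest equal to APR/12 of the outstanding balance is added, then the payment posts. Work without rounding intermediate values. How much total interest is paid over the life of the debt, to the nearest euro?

€1,392

Monthly rate r = 28.2%/12 = 2.35% = 0.0235.
Payoff takes n = ⌈−ln(1 − rB₀/P)/ln(1+r)⌉ = ⌈30.104⌉ = 31 payments; the last is €16.81.
Total paid = 30·€160.00 + €16.81 = €4,816.81.
Total interest = total paid − principal = €4,816.81 − €3,425.00 = €1,391.81.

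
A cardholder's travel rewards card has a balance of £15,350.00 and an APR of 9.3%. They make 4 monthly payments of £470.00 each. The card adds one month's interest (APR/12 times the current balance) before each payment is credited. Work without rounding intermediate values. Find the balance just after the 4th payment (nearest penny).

£13,929.44

Monthly rate r = 9.3%/12 = 0.775% = 0.00775.
Each month: B ← B·(1+r) − £470.00.
Month 1: interest £118.96; balance after payment £14,998.96.
Month 2: interest £116.24; balance after payment £14,645.20.
Month 3: interest £113.50; balance after payment £14,288.70.
Month 4: interest £110.74; balance after payment £13,929.44.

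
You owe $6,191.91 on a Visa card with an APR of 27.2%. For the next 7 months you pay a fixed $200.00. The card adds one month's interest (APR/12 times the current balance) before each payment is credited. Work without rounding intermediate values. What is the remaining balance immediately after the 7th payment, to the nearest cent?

$5,744.87

Monthly rate r = 27.2%/12 = 2.26667% = 0.0226667.
Each month: B ← B·(1+r) − $200.00.
Month 1: interest $140.35; balance after payment $6,132.26.
Month 2: interest $139.00; balance after payment $6,071.26.
Month 3: interest $137.62; balance after payment $6,008.87.
Month 4: interest $136.20; balance after payment $5,945.07.
Month 5: interest $134.76; balance after payment $5,879.83.
Month 6: interest $133.28; balance after payment $5,813.11.
Month 7: interest $131.76; balance after payment $5,744.87.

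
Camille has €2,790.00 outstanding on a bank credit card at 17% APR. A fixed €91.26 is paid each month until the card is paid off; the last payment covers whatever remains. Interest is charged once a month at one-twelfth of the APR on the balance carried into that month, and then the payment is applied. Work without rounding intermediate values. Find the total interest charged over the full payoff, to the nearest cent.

Monthly rate r = 17%/12 = 1.41667% = 0.0141667.
Payoff takes n = ⌈−ln(1 − rB₀/P)/ln(1+r)⌉ = ⌈40.347⌉ = 41 payments; the last is €31.85.
Total paid = 40·€91.26 + €31.85 = €3,682.25.
Total interest = total paid − principal = €3,682.25 − €2,790.00 = €892.25.

€892.25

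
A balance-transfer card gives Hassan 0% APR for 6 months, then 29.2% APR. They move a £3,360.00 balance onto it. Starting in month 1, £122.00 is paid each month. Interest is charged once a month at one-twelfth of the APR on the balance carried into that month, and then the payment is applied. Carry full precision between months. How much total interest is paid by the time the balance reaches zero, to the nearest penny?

£1,140.85

Promo months 1–6 at r₀ = 0%/12 = 0; months 7+ at r₁ = 29.2%/12 = 0.0243333.
After month 6 (no interest yet): B = £3,360.00 − 6·£122.00 = £2,628.00.
Then at r₁ with £122.00/mo: n₂ = −ln(1 − r₁·B/P)/ln(1+r₁) ≈ 30.89 → 31 more payments.
Total paid = 36·£122.00 + £108.85 = £4,500.85; interest = £4,500.85 − £3,360.00 = £1,140.85.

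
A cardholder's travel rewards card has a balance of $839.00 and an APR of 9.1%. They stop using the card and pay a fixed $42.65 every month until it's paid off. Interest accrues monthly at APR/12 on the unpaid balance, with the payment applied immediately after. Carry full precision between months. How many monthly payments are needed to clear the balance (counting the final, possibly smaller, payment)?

22 payments

Monthly rate r = 9.1%/12 = 0.758333% = 0.00758333.
Recurrence: B ← B·(1+r) − $42.65.
Month 1: interest $6.36; balance after payment $802.71.
Month 2: interest $6.09; balance after payment $766.15.
Closed form: n = −ln(1 − rB₀/P)/ln(1+r) = −ln(0.85082)/ln(1.00758) ≈ 21.384, so the balance reaches zero during payment 22.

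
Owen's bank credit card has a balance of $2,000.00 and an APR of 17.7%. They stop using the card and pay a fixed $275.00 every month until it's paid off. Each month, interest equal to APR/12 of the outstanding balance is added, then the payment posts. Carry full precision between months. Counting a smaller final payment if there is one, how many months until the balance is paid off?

8 months

Monthly rate r = 17.7%/12 = 1.475% = 0.01475.
Recurrence: B ← B·(1+r) − $275.00.
Month 1: interest $29.50; balance after payment $1,754.50.
Month 2: interest $25.88; balance after payment $1,505.38.
Closed form: n = −ln(1 − rB₀/P)/ln(1+r) = −ln(0.89273)/ln(1.01475) ≈ 7.750, so the balance reaches zero during payment 8.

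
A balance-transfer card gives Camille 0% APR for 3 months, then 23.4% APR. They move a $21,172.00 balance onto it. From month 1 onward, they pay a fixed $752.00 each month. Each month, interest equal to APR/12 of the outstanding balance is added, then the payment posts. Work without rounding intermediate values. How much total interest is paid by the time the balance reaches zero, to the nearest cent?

Promo months 1–3 at r₀ = 0%/12 = 0; months 4+ at r₁ = 23.4%/12 = 0.0195.
After month 3 (no interest yet): B = $21,172.00 − 3·$752.00 = $18,916.00.
Then at r₁ with $752.00/mo: n₂ = −ln(1 − r₁·B/P)/ln(1+r₁) ≈ 34.92 → 35 more payments.
Total paid = 37·$752.00 + $690.64 = $28,514.64; interest = $28,514.64 − $21,172.00 = $7,342.64.

$7,342.64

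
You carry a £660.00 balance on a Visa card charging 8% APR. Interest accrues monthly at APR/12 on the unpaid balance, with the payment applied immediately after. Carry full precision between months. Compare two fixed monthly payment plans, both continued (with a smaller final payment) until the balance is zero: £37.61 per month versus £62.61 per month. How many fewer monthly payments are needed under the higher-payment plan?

8 fewer payments

Monthly rate r = 8%/12 = 0.666667% = 0.00666667.
At £37.61/mo: n = ⌈−ln(1 − rB₀/P)/ln(1+r)⌉ = 19 payments (last £27.29); total interest = total paid − £660.00 = £44.27.
At £62.61/mo: 11 payments (last £60.52); total interest £26.62.
Payments saved = 19 − 11 = 8.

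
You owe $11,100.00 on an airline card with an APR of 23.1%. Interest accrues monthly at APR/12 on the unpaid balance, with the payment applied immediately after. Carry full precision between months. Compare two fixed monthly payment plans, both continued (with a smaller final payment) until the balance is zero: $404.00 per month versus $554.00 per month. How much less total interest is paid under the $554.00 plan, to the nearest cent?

Monthly rate r = 23.1%/12 = 1.925% = 0.01925.
At $404.00/mo: n = ⌈−ln(1 − rB₀/P)/ln(1+r)⌉ = 40 payments (last $193.06); total interest = total paid − $11,100.00 = $4,849.06.
At $554.00/mo: 26 payments (last $308.91); total interest $3,058.91.
Interest saved = $4,849.06 − $3,058.91 = $1,790.15.

$1,790.15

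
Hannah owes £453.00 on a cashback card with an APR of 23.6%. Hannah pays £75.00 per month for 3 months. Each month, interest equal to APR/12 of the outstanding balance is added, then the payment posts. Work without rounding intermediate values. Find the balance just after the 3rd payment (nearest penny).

£250.80

Monthly rate r = 23.6%/12 = 1.96667% = 0.0196667.
Each month: B ← B·(1+r) − £75.00.
Month 1: interest £8.91; balance after payment £386.91.
Month 2: interest £7.61; balance after payment £319.52.
Month 3: interest £6.28; balance after payment £250.80.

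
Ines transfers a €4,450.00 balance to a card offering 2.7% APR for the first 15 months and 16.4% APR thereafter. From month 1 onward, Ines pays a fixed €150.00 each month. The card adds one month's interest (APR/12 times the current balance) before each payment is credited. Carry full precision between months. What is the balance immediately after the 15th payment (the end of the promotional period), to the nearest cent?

€2,316.79

Promo months 1–15 at r₀ = 2.7%/12 = 0.00225; months 16+ at r₁ = 16.4%/12 = 0.0136667.
After month 15: iterate B ← B·(1+r₀) − €150.00 for 15 months → €2,316.79.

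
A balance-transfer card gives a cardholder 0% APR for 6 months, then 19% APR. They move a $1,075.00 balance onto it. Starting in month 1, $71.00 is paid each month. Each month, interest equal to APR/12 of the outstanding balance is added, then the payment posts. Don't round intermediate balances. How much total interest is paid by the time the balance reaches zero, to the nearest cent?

Promo months 1–6 at r₀ = 0%/12 = 0; months 7+ at r₁ = 19%/12 = 0.0158333.
After month 6 (no interest yet): B = $1,075.00 − 6·$71.00 = $649.00.
Then at r₁ with $71.00/mo: n₂ = −ln(1 − r₁·B/P)/ln(1+r₁) ≈ 9.95 → 10 more payments.
Total paid = 15·$71.00 + $67.61 = $1,132.61; interest = $1,132.61 − $1,075.00 = $57.61.

$57.61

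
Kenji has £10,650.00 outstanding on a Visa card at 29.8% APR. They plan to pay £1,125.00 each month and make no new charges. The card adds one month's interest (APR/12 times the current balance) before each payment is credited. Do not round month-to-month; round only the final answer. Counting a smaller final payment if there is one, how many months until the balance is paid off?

Monthly rate r = 29.8%/12 = 2.48333% = 0.0248333.
Recurrence: B ← B·(1+r) − £1,125.00.
Month 1: interest £264.47; balance after payment £9,789.48.
Month 2: interest £243.11; balance after payment £8,907.58.
Closed form: n = −ln(1 − rB₀/P)/ln(1+r) = −ln(0.76491)/ln(1.02483) ≈ 10.925, so the balance reaches zero during payment 11.

11 months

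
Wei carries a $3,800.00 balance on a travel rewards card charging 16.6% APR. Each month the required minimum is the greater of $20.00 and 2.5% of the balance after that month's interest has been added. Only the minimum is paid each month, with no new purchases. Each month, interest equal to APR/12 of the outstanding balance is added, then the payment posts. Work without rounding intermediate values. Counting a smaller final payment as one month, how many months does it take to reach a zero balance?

Monthly rate r = 16.6%/12 = 1.38333% = 0.0138333.
While 2.5% of the post-interest balance exceeds $20.00, each month B ← (B·(1+r))·(1 − 0.025), i.e. B shrinks by the factor (1+r)·0.975 = 0.98849.
This holds for months 1–136. Entering month 137 the balance is $786.80; 2.5% of the post-interest balance is now below $20.00, so the flat $20.00 minimum applies from here.
From month 137 a fixed $20.00 at rate r clears $786.80 in 58 more payments. Total: 136 + 58 = 194 months.

194 months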